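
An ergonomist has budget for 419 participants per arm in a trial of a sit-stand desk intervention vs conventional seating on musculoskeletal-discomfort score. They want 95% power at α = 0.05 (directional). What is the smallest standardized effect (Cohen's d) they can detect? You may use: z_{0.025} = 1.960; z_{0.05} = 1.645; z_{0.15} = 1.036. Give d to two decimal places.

d_min ≈ 0.23

For two independent groups of n = 419 each: d_min = (z_{α} + z_β)·√(2/n).
z-sum = 1.645 + 1.645 = 3.290.
d_min = 3.290 × √(2/419) = 3.290 × 0.0691 = 0.227.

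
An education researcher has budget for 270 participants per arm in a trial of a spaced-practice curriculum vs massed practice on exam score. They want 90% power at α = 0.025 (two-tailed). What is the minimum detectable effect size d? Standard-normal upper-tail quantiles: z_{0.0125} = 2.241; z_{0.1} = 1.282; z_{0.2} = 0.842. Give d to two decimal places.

d_min ≈ 0.30

For two independent groups of n = 270 each: d_min = (z_{α/2} + z_β)·√(2/n).
z-sum = 2.241 + 1.282 = 3.523.
d_min = 3.523 × √(2/270) = 3.523 × 0.0861 = 0.303.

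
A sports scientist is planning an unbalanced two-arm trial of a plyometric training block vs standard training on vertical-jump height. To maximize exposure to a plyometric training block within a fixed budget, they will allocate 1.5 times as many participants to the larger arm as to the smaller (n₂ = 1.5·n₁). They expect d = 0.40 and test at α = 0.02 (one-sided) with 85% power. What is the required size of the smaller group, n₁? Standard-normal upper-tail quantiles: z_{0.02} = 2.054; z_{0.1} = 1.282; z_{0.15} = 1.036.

With allocation ratio k = n₂/n₁ = 1.5, Var(x̄₁−x̄₂) = σ²(1/n₁ + 1/(k·n₁)) = σ²·(k+1)/(k·n₁).
So n₁ = (1 + 1/k)·((z_{α} + z_β)/d)² = 1.667 × (3.090/0.40)².
n₁ = 1.667 × 59.68 = 99.5.
Round up: n₁ = 100, giving n₂ = 1.5 × 100 = 150.

n₁ = 100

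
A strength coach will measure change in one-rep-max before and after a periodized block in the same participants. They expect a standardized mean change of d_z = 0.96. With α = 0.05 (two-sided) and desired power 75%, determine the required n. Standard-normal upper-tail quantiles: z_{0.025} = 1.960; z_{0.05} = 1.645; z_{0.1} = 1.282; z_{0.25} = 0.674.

n = 8 pairs

For a paired (one-sample on differences) test: n = ((z_{α/2} + z_β) / d)².
z_{α/2} + z_β = 1.960 + 0.674 = 2.634.
n = (2.634 / 0.96)² = 2.744² = 7.53.
Round up.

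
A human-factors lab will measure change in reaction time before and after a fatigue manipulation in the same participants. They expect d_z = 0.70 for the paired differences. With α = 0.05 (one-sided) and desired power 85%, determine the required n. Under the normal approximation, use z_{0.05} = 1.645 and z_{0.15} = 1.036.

For a paired (one-sample on differences) test: n = ((z_{α} + z_β) / d)².
z_{α} + z_β = 1.645 + 1.036 = 2.681.
n = (2.681 / 0.70)² = 3.830² = 14.67.
Round up.

n = 15 pairs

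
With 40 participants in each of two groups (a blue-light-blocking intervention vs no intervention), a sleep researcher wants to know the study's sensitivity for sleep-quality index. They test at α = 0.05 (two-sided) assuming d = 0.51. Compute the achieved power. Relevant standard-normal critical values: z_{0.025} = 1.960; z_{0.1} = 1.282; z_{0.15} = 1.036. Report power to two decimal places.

power ≈ 0.63

For two equal groups, power = Φ(d·√(n/2) − z_{α/2}).
d·√(n/2) = 0.51 × √(40/2) = 0.51 × 4.472 = 2.281.
z_β = 2.281 − 1.960 = 0.321.
Power = Φ(0.321) = 0.626.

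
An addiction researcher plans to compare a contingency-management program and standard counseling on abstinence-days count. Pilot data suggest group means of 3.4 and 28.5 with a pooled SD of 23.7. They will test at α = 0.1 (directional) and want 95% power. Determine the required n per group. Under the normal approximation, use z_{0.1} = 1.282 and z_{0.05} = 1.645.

n = 16 per group

Cohen's d = |M₁ − M₂| / SD_pooled = |3.4 − 28.5| / 23.7 = 25.1 / 23.7 = 1.059.
For two independent groups with equal n: n = 2·((z_{α} + z_β) / d)².
z_{α} + z_β = 1.282 + 1.645 = 2.927.
n = 2 × (2.927 / 1.059)² = 2 × 2.764² = 2 × 7.64 = 15.3.
Round up to the next whole participant.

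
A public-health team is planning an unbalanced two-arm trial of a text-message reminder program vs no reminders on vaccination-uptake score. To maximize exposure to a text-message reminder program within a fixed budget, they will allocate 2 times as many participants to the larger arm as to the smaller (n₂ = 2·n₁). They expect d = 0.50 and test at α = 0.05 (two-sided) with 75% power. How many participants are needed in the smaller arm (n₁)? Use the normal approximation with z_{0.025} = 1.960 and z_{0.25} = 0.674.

With allocation ratio k = n₂/n₁ = 2, Var(x̄₁−x̄₂) = σ²(1/n₁ + 1/(k·n₁)) = σ²·(k+1)/(k·n₁).
So n₁ = (1 + 1/k)·((z_{α/2} + z_β)/d)² = 1.500 × (2.634/0.50)².
n₁ = 1.500 × 27.75 = 41.6.
Round up: n₁ = 42, giving n₂ = 2 × 42 = 84.

n₁ = 42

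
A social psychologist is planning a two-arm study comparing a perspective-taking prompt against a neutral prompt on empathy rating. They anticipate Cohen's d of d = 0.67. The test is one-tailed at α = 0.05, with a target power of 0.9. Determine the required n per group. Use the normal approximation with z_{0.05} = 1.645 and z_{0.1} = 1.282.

n = 39 per group

For two independent groups with equal n: n = 2·((z_{α} + z_β) / d)².
z_{α} + z_β = 1.645 + 1.282 = 2.927.
n = 2 × (2.927 / 0.67)² = 2 × 4.369² = 2 × 19.09 = 38.2.
Round up to the next whole participant.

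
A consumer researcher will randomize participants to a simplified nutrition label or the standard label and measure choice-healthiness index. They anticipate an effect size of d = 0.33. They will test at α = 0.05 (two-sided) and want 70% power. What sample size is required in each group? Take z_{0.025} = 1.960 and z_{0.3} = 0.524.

n = 114 per group

For two independent groups with equal n: n = 2·((z_{α/2} + z_β) / d)².
z_{α/2} + z_β = 1.960 + 0.524 = 2.484.
n = 2 × (2.484 / 0.33)² = 2 × 7.527² = 2 × 56.66 = 113.3.
Round up to the next whole participant.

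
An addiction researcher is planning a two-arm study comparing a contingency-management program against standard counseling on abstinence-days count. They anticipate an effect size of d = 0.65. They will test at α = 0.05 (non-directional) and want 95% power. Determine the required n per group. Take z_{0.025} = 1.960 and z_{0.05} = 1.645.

For two independent groups with equal n: n = 2·((z_{α/2} + z_β) / d)².
z_{α/2} + z_β = 1.960 + 1.645 = 3.605.
n = 2 × (3.605 / 0.65)² = 2 × 5.546² = 2 × 30.76 = 61.5.
Round up to the next whole participant.

n = 62 per group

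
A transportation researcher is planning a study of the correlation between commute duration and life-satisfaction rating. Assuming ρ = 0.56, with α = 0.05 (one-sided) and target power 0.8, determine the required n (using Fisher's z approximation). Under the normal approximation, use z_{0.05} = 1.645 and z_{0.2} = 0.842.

Fisher's z: C = ½·ln((1+r)/(1−r)) = ½·ln(3.5455) = 0.6328.
n = ((z_{α} + z_β)/C)² + 3.
(1.645 + 0.842) / 0.6328 = 2.487 / 0.6328 = 3.930.
n = 3.930² + 3 = 15.45 + 3 = 18.4.
Round up.

n = 19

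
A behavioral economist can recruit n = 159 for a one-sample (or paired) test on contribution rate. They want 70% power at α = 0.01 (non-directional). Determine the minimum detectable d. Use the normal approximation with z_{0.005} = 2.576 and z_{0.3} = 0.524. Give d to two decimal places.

For a single sample (or paired design) of n = 159: d_min = (z_{α/2} + z_β)/√n.
z-sum = 2.576 + 0.524 = 3.100.
d_min = 3.100 / √159 = 3.100 / 12.610 = 0.246.

d_min ≈ 0.25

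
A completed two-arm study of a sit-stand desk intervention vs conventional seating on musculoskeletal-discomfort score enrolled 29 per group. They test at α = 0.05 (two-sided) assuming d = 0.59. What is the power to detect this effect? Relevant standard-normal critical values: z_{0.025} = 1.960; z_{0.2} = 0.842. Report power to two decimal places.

For two equal groups, power = Φ(d·√(n/2) − z_{α/2}).
d·√(n/2) = 0.59 × √(29/2) = 0.59 × 3.808 = 2.247.
z_β = 2.247 − 1.960 = 0.287.
Power = Φ(0.287) = 0.613.

power ≈ 0.61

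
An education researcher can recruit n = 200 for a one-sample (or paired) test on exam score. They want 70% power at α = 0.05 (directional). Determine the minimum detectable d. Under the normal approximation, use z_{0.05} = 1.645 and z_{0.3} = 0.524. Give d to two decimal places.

For a single sample (or paired design) of n = 200: d_min = (z_{α} + z_β)/√n.
z-sum = 1.645 + 0.524 = 2.169.
d_min = 2.169 / √200 = 2.169 / 14.142 = 0.153.

d_min ≈ 0.15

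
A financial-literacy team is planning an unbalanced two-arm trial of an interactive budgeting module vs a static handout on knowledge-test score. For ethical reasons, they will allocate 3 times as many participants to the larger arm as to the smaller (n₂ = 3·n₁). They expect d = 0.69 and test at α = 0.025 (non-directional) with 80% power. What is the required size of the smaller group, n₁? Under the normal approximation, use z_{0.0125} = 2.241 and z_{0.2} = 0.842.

n₁ = 27

With allocation ratio k = n₂/n₁ = 3, Var(x̄₁−x̄₂) = σ²(1/n₁ + 1/(k·n₁)) = σ²·(k+1)/(k·n₁).
So n₁ = (1 + 1/k)·((z_{α/2} + z_β)/d)² = 1.333 × (3.083/0.69)².
n₁ = 1.333 × 19.96 = 26.6.
Round up: n₁ = 27, giving n₂ = 3 × 27 = 81.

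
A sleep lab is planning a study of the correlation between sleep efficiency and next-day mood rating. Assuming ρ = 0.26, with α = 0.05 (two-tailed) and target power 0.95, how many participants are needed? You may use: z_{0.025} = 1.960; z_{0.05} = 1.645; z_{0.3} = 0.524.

Fisher's z: C = ½·ln((1+r)/(1−r)) = ½·ln(1.7027) = 0.2661.
n = ((z_{α/2} + z_β)/C)² + 3.
(1.960 + 1.645) / 0.2661 = 3.605 / 0.2661 = 13.548.
n = 13.548² + 3 = 183.54 + 3 = 186.5.
Round up.

n = 187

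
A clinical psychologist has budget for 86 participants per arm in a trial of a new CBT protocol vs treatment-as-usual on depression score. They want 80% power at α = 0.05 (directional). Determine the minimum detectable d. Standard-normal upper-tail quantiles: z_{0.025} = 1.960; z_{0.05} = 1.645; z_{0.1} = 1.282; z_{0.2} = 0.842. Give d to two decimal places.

d_min ≈ 0.38

For two independent groups of n = 86 each: d_min = (z_{α} + z_β)·√(2/n).
z-sum = 1.645 + 0.842 = 2.487.
d_min = 2.487 × √(2/86) = 2.487 × 0.1525 = 0.379.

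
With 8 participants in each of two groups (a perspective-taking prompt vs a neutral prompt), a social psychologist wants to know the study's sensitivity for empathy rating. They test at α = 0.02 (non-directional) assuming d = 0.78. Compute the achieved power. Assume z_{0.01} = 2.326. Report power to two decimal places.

power ≈ 0.22

For two equal groups, power = Φ(d·√(n/2) − z_{α/2}).
d·√(n/2) = 0.78 × √(8/2) = 0.78 × 2.000 = 1.560.
z_β = 1.560 − 2.326 = -0.766.
Power = Φ(-0.766) = 0.222.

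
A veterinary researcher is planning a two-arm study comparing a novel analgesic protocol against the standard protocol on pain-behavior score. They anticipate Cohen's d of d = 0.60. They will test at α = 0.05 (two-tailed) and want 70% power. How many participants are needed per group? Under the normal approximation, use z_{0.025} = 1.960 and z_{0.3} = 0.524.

n = 35 per group

For two independent groups with equal n: n = 2·((z_{α/2} + z_β) / d)².
z_{α/2} + z_β = 1.960 + 0.524 = 2.484.
n = 2 × (2.484 / 0.60)² = 2 × 4.140² = 2 × 17.14 = 34.3.
Round up to the next whole participant.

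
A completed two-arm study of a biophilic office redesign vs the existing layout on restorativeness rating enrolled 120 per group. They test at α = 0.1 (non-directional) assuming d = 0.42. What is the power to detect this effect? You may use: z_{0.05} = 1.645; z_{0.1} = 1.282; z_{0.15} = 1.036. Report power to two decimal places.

power ≈ 0.95

For two equal groups, power = Φ(d·√(n/2) − z_{α/2}).
d·√(n/2) = 0.42 × √(120/2) = 0.42 × 7.746 = 3.253.
z_β = 3.253 − 1.645 = 1.608.
Power = Φ(1.608) = 0.946.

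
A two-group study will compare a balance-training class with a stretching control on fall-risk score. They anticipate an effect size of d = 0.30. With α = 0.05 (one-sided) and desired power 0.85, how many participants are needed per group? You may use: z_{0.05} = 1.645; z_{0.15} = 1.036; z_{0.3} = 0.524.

For two independent groups with equal n: n = 2·((z_{α} + z_β) / d)².
z_{α} + z_β = 1.645 + 1.036 = 2.681.
n = 2 × (2.681 / 0.30)² = 2 × 8.937² = 2 × 79.86 = 159.7.
Round up to the next whole participant.

n = 160 per group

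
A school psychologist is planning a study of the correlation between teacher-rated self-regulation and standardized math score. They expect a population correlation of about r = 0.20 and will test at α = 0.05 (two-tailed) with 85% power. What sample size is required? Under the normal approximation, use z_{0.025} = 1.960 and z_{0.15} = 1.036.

Fisher's z: C = ½·ln((1+r)/(1−r)) = ½·ln(1.5000) = 0.2027.
n = ((z_{α/2} + z_β)/C)² + 3.
(1.960 + 1.036) / 0.2027 = 2.996 / 0.2027 = 14.780.
n = 14.780² + 3 = 218.46 + 3 = 221.5.
Round up.

n = 222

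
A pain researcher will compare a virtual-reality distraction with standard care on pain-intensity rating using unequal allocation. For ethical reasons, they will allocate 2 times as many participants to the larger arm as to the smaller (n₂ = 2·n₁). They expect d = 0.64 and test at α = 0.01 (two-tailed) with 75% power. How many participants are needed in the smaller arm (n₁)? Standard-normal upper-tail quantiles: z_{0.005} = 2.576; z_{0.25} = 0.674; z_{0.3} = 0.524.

With allocation ratio k = n₂/n₁ = 2, Var(x̄₁−x̄₂) = σ²(1/n₁ + 1/(k·n₁)) = σ²·(k+1)/(k·n₁).
So n₁ = (1 + 1/k)·((z_{α/2} + z_β)/d)² = 1.500 × (3.250/0.64)².
n₁ = 1.500 × 25.79 = 38.7.
Round up: n₁ = 39, giving n₂ = 2 × 39 = 78.

n₁ = 39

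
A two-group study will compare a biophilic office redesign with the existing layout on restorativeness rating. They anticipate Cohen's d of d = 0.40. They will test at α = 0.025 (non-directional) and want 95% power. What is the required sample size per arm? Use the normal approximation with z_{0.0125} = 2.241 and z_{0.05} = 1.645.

n = 189 per group

For two independent groups with equal n: n = 2·((z_{α/2} + z_β) / d)².
z_{α/2} + z_β = 2.241 + 1.645 = 3.886.
n = 2 × (3.886 / 0.40)² = 2 × 9.715² = 2 × 94.38 = 188.8.
Round up to the next whole participant.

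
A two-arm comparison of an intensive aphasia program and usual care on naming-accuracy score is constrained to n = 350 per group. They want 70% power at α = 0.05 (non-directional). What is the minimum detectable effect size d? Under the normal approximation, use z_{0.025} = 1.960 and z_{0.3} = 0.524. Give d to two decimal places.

d_min ≈ 0.19

For two independent groups of n = 350 each: d_min = (z_{α/2} + z_β)·√(2/n).
z-sum = 1.960 + 0.524 = 2.484.
d_min = 2.484 × √(2/350) = 2.484 × 0.0756 = 0.188.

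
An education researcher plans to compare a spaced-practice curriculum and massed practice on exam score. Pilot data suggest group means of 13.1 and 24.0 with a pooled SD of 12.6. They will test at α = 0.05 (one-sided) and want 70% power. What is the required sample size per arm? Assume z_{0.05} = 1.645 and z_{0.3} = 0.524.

n = 13 per group

Cohen's d = |M₁ − M₂| / SD_pooled = |13.1 − 24.0| / 12.6 = 10.9 / 12.6 = 0.865.
For two independent groups with equal n: n = 2·((z_{α} + z_β) / d)².
z_{α} + z_β = 1.645 + 0.524 = 2.169.
n = 2 × (2.169 / 0.865)² = 2 × 2.508² = 2 × 6.29 = 12.6.
Round up to the next whole participant.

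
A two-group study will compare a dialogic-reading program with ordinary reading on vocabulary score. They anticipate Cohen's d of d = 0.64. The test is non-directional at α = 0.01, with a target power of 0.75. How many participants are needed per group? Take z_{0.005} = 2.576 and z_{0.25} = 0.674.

For two independent groups with equal n: n = 2·((z_{α/2} + z_β) / d)².
z_{α/2} + z_β = 2.576 + 0.674 = 3.250.
n = 2 × (3.250 / 0.64)² = 2 × 5.078² = 2 × 25.79 = 51.6.
Round up to the next whole participant.

n = 52 per group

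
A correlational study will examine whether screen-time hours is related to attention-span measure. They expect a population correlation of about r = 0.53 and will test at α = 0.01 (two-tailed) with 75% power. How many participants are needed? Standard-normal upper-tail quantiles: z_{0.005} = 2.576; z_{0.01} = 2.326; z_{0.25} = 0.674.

n = 34

Fisher's z: C = ½·ln((1+r)/(1−r)) = ½·ln(3.2553) = 0.5901.
n = ((z_{α/2} + z_β)/C)² + 3.
(2.576 + 0.674) / 0.5901 = 3.250 / 0.5901 = 5.508.
n = 5.508² + 3 = 30.33 + 3 = 33.3.
Round up.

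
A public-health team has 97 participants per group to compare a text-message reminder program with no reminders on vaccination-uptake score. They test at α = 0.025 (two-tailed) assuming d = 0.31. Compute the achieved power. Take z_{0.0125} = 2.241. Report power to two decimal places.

For two equal groups, power = Φ(d·√(n/2) − z_{α/2}).
d·√(n/2) = 0.31 × √(97/2) = 0.31 × 6.964 = 2.159.
z_β = 2.159 − 2.241 = -0.082.
Power = Φ(-0.082) = 0.467.

power ≈ 0.47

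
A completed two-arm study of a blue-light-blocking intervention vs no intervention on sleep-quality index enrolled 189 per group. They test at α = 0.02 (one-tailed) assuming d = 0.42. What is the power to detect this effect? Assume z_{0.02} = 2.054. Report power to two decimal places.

power ≈ 0.98

For two equal groups, power = Φ(d·√(n/2) − z_{α}).
d·√(n/2) = 0.42 × √(189/2) = 0.42 × 9.721 = 4.083.
z_β = 4.083 − 2.054 = 2.029.
Power = Φ(2.029) = 0.979.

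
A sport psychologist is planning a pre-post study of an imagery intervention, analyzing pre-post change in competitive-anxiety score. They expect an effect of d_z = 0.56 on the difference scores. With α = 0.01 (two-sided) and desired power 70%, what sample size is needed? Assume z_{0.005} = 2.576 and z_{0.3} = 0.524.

n = 31 pairs

For a paired (one-sample on differences) test: n = ((z_{α/2} + z_β) / d)².
z_{α/2} + z_β = 2.576 + 0.524 = 3.100.
n = (3.100 / 0.56)² = 5.536² = 30.64.
Round up.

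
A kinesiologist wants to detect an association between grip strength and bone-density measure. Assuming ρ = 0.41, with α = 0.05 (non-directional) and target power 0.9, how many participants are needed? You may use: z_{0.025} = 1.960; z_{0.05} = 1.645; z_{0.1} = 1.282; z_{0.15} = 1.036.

Fisher's z: C = ½·ln((1+r)/(1−r)) = ½·ln(2.3898) = 0.4356.
n = ((z_{α/2} + z_β)/C)² + 3.
(1.960 + 1.282) / 0.4356 = 3.242 / 0.4356 = 7.443.
n = 7.443² + 3 = 55.39 + 3 = 58.4.
Round up.

n = 59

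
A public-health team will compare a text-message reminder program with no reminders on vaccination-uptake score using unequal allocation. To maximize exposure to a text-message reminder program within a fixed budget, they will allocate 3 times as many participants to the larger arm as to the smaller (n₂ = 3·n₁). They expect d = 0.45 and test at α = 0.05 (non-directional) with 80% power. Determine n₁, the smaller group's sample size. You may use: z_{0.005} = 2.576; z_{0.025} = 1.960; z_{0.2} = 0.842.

n₁ = 52

With allocation ratio k = n₂/n₁ = 3, Var(x̄₁−x̄₂) = σ²(1/n₁ + 1/(k·n₁)) = σ²·(k+1)/(k·n₁).
So n₁ = (1 + 1/k)·((z_{α/2} + z_β)/d)² = 1.333 × (2.802/0.45)².
n₁ = 1.333 × 38.77 = 51.7.
Round up: n₁ = 52, giving n₂ = 3 × 52 = 156.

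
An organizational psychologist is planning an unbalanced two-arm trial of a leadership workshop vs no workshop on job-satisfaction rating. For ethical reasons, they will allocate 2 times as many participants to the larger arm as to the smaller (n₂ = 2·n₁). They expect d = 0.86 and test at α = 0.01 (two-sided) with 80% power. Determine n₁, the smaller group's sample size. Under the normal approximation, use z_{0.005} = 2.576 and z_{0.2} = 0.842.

With allocation ratio k = n₂/n₁ = 2, Var(x̄₁−x̄₂) = σ²(1/n₁ + 1/(k·n₁)) = σ²·(k+1)/(k·n₁).
So n₁ = (1 + 1/k)·((z_{α/2} + z_β)/d)² = 1.500 × (3.418/0.86)².
n₁ = 1.500 × 15.80 = 23.7.
Round up: n₁ = 24, giving n₂ = 2 × 24 = 48.

n₁ = 24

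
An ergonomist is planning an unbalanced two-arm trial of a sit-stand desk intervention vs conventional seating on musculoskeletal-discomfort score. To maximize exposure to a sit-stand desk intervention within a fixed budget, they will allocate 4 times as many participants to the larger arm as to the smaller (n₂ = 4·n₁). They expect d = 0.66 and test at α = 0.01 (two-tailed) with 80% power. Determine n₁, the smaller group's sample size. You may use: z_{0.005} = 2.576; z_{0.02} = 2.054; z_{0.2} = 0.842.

With allocation ratio k = n₂/n₁ = 4, Var(x̄₁−x̄₂) = σ²(1/n₁ + 1/(k·n₁)) = σ²·(k+1)/(k·n₁).
So n₁ = (1 + 1/k)·((z_{α/2} + z_β)/d)² = 1.250 × (3.418/0.66)².
n₁ = 1.250 × 26.82 = 33.5.
Round up: n₁ = 34, giving n₂ = 4 × 34 = 136.

n₁ = 34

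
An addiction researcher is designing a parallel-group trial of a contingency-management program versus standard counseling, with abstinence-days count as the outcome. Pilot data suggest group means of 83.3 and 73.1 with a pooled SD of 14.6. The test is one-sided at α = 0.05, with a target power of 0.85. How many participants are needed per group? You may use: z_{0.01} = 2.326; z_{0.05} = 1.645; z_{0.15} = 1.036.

n = 30 per group

Cohen's d = |M₁ − M₂| / SD_pooled = |83.3 − 73.1| / 14.6 = 10.2 / 14.6 = 0.699.
For two independent groups with equal n: n = 2·((z_{α} + z_β) / d)².
z_{α} + z_β = 1.645 + 1.036 = 2.681.
n = 2 × (2.681 / 0.699)² = 2 × 3.835² = 2 × 14.71 = 29.4.
Round up to the next whole participant.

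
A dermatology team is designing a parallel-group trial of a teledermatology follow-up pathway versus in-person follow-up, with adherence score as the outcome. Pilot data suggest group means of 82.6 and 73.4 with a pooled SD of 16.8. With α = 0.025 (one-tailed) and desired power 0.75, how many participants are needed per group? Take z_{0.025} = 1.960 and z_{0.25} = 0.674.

n = 47 per group

Cohen's d = |M₁ − M₂| / SD_pooled = |82.6 − 73.4| / 16.8 = 9.2 / 16.8 = 0.548.
For two independent groups with equal n: n = 2·((z_{α} + z_β) / d)².
z_{α} + z_β = 1.960 + 0.674 = 2.634.
n = 2 × (2.634 / 0.548)² = 2 × 4.807² = 2 × 23.10 = 46.2.
Round up to the next whole participant.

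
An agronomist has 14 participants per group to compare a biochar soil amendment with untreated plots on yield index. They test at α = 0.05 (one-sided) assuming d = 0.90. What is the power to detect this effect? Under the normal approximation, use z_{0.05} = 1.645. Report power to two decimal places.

For two equal groups, power = Φ(d·√(n/2) − z_{α}).
d·√(n/2) = 0.90 × √(14/2) = 0.90 × 2.646 = 2.381.
z_β = 2.381 − 1.645 = 0.736.
Power = Φ(0.736) = 0.769.

power ≈ 0.77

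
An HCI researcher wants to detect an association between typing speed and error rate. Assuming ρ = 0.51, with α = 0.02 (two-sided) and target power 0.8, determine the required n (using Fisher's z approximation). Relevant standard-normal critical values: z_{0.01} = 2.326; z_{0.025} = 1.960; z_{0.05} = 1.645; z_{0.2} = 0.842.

n = 35

Fisher's z: C = ½·ln((1+r)/(1−r)) = ½·ln(3.0816) = 0.5627.
n = ((z_{α/2} + z_β)/C)² + 3.
(2.326 + 0.842) / 0.5627 = 3.168 / 0.5627 = 5.630.
n = 5.630² + 3 = 31.70 + 3 = 34.7.
Round up.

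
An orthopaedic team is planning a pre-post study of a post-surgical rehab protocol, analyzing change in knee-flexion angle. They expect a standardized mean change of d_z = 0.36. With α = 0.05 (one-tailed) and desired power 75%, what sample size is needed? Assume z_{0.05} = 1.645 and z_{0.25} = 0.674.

n = 42 pairs

For a paired (one-sample on differences) test: n = ((z_{α} + z_β) / d)².
z_{α} + z_β = 1.645 + 0.674 = 2.319.
n = (2.319 / 0.36)² = 6.442² = 41.50.
Round up.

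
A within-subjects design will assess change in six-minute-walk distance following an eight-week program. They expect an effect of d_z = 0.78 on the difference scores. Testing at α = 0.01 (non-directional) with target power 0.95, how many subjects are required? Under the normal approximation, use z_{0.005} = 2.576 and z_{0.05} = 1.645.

For a paired (one-sample on differences) test: n = ((z_{α/2} + z_β) / d)².
z_{α/2} + z_β = 2.576 + 1.645 = 4.221.
n = (4.221 / 0.78)² = 5.412² = 29.28.
Round up.

n = 30 pairs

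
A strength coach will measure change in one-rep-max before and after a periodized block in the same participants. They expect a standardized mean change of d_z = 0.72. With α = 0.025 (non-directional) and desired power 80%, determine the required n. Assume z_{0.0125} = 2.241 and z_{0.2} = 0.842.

For a paired (one-sample on differences) test: n = ((z_{α/2} + z_β) / d)².
z_{α/2} + z_β = 2.241 + 0.842 = 3.083.
n = (3.083 / 0.72)² = 4.282² = 18.34.
Round up.

n = 19 pairs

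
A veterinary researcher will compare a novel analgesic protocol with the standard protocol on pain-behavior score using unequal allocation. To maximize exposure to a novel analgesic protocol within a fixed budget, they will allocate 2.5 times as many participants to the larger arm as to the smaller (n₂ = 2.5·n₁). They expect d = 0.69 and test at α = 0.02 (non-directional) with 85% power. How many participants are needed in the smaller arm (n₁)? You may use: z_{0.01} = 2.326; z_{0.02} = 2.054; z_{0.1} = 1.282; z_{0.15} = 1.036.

With allocation ratio k = n₂/n₁ = 2.5, Var(x̄₁−x̄₂) = σ²(1/n₁ + 1/(k·n₁)) = σ²·(k+1)/(k·n₁).
So n₁ = (1 + 1/k)·((z_{α/2} + z_β)/d)² = 1.400 × (3.362/0.69)².
n₁ = 1.400 × 23.74 = 33.2.
Round up: n₁ = 34, giving n₂ = 2.5 × 34 = 85.

n₁ = 34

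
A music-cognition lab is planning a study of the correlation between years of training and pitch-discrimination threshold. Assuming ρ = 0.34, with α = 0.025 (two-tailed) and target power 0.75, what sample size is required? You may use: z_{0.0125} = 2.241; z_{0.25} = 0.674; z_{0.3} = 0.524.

Fisher's z: C = ½·ln((1+r)/(1−r)) = ½·ln(2.0303) = 0.3541.
n = ((z_{α/2} + z_β)/C)² + 3.
(2.241 + 0.674) / 0.3541 = 2.915 / 0.3541 = 8.232.
n = 8.232² + 3 = 67.77 + 3 = 70.8.
Round up.

n = 71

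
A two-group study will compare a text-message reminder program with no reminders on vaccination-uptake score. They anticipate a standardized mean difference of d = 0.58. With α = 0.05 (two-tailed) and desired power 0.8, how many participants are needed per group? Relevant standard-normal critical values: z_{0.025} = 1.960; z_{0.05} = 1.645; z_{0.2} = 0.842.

For two independent groups with equal n: n = 2·((z_{α/2} + z_β) / d)².
z_{α/2} + z_β = 1.960 + 0.842 = 2.802.
n = 2 × (2.802 / 0.58)² = 2 × 4.831² = 2 × 23.34 = 46.7.
Round up to the next whole participant.

n = 47 per group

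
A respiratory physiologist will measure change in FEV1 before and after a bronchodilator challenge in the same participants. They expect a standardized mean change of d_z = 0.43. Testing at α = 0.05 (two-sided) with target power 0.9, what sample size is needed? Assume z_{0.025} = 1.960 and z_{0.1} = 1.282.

n = 57 pairs

For a paired (one-sample on differences) test: n = ((z_{α/2} + z_β) / d)².
z_{α/2} + z_β = 1.960 + 1.282 = 3.242.
n = (3.242 / 0.43)² = 7.540² = 56.84.
Round up.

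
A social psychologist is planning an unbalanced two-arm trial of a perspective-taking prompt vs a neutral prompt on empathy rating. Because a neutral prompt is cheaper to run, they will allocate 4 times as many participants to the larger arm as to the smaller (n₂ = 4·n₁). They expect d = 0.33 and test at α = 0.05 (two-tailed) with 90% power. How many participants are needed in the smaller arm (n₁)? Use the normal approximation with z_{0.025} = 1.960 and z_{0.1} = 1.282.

n₁ = 121

With allocation ratio k = n₂/n₁ = 4, Var(x̄₁−x̄₂) = σ²(1/n₁ + 1/(k·n₁)) = σ²·(k+1)/(k·n₁).
So n₁ = (1 + 1/k)·((z_{α/2} + z_β)/d)² = 1.250 × (3.242/0.33)².
n₁ = 1.250 × 96.52 = 120.6.
Round up: n₁ = 121, giving n₂ = 4 × 121 = 484.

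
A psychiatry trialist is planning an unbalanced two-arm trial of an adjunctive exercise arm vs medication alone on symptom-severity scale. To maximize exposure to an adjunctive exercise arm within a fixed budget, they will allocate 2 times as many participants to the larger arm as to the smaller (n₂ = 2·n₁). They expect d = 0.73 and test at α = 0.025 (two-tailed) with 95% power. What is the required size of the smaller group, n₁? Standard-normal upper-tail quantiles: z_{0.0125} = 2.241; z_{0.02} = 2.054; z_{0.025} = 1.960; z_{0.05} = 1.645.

n₁ = 43

With allocation ratio k = n₂/n₁ = 2, Var(x̄₁−x̄₂) = σ²(1/n₁ + 1/(k·n₁)) = σ²·(k+1)/(k·n₁).
So n₁ = (1 + 1/k)·((z_{α/2} + z_β)/d)² = 1.500 × (3.886/0.73)².
n₁ = 1.500 × 28.34 = 42.5.
Round up: n₁ = 43, giving n₂ = 2 × 43 = 86.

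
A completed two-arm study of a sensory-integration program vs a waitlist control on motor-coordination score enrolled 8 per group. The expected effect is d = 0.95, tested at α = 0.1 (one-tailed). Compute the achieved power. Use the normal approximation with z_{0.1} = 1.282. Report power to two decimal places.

For two equal groups, power = Φ(d·√(n/2) − z_{α}).
d·√(n/2) = 0.95 × √(8/2) = 0.95 × 2.000 = 1.900.
z_β = 1.900 − 1.282 = 0.618.
Power = Φ(0.618) = 0.732.

power ≈ 0.73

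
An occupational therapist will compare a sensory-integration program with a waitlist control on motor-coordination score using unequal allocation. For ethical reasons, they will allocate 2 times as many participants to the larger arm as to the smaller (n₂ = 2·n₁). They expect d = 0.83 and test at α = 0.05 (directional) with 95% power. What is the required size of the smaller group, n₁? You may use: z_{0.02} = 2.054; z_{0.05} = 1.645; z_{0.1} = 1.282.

n₁ = 24

With allocation ratio k = n₂/n₁ = 2, Var(x̄₁−x̄₂) = σ²(1/n₁ + 1/(k·n₁)) = σ²·(k+1)/(k·n₁).
So n₁ = (1 + 1/k)·((z_{α} + z_β)/d)² = 1.500 × (3.290/0.83)².
n₁ = 1.500 × 15.71 = 23.6.
Round up: n₁ = 24, giving n₂ = 2 × 24 = 48.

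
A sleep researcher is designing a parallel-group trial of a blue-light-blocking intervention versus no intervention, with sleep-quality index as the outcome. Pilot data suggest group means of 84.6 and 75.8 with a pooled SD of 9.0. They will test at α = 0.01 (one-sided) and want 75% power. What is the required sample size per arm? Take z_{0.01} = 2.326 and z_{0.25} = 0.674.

Cohen's d = |M₁ − M₂| / SD_pooled = |84.6 − 75.8| / 9.0 = 8.8 / 9.0 = 0.978.
For two independent groups with equal n: n = 2·((z_{α} + z_β) / d)².
z_{α} + z_β = 2.326 + 0.674 = 3.000.
n = 2 × (3.000 / 0.978)² = 2 × 3.067² = 2 × 9.41 = 18.8.
Round up to the next whole participant.

n = 19 per group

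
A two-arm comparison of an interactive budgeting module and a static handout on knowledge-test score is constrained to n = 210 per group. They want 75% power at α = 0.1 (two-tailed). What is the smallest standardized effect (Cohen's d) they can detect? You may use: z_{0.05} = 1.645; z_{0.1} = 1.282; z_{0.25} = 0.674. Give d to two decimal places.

d_min ≈ 0.23

For two independent groups of n = 210 each: d_min = (z_{α/2} + z_β)·√(2/n).
z-sum = 1.645 + 0.674 = 2.319.
d_min = 2.319 × √(2/210) = 2.319 × 0.0976 = 0.226.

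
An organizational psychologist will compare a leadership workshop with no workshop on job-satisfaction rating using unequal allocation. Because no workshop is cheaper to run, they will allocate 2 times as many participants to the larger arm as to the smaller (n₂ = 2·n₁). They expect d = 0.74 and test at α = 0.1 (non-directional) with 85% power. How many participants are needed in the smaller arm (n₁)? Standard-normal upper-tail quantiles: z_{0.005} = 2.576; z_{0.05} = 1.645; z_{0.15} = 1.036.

With allocation ratio k = n₂/n₁ = 2, Var(x̄₁−x̄₂) = σ²(1/n₁ + 1/(k·n₁)) = σ²·(k+1)/(k·n₁).
So n₁ = (1 + 1/k)·((z_{α/2} + z_β)/d)² = 1.500 × (2.681/0.74)².
n₁ = 1.500 × 13.13 = 19.7.
Round up: n₁ = 20, giving n₂ = 2 × 20 = 40.

n₁ = 20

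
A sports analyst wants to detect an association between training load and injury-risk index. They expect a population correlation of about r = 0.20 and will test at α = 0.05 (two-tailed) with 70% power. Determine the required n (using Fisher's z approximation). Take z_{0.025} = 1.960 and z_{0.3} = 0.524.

n = 154

Fisher's z: C = ½·ln((1+r)/(1−r)) = ½·ln(1.5000) = 0.2027.
n = ((z_{α/2} + z_β)/C)² + 3.
(1.960 + 0.524) / 0.2027 = 2.484 / 0.2027 = 12.255.
n = 12.255² + 3 = 150.17 + 3 = 153.2.
Round up.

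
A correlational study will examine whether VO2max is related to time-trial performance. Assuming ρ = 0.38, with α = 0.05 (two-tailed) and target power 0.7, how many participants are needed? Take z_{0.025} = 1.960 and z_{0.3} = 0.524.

n = 42

Fisher's z: C = ½·ln((1+r)/(1−r)) = ½·ln(2.2258) = 0.4001.
n = ((z_{α/2} + z_β)/C)² + 3.
(1.960 + 0.524) / 0.4001 = 2.484 / 0.4001 = 6.208.
n = 6.208² + 3 = 38.54 + 3 = 41.5.
Round up.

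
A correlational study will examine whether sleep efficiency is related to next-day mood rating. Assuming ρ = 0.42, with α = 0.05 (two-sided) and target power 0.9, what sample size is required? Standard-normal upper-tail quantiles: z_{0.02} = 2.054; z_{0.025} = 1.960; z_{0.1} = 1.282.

Fisher's z: C = ½·ln((1+r)/(1−r)) = ½·ln(2.4483) = 0.4477.
n = ((z_{α/2} + z_β)/C)² + 3.
(1.960 + 1.282) / 0.4477 = 3.242 / 0.4477 = 7.241.
n = 7.241² + 3 = 52.44 + 3 = 55.4.
Round up.

n = 56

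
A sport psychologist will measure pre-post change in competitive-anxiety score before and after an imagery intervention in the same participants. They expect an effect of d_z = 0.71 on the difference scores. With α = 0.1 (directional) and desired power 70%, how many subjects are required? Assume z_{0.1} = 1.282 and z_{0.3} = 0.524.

n = 7 pairs

For a paired (one-sample on differences) test: n = ((z_{α} + z_β) / d)².
z_{α} + z_β = 1.282 + 0.524 = 1.806.
n = (1.806 / 0.71)² = 2.544² = 6.47.
Round up.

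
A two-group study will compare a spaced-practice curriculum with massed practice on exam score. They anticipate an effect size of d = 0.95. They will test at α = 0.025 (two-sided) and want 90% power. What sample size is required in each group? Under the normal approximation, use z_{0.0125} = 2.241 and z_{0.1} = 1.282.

n = 28 per group

For two independent groups with equal n: n = 2·((z_{α/2} + z_β) / d)².
z_{α/2} + z_β = 2.241 + 1.282 = 3.523.
n = 2 × (3.523 / 0.95)² = 2 × 3.708² = 2 × 13.75 = 27.5.
Round up to the next whole participant.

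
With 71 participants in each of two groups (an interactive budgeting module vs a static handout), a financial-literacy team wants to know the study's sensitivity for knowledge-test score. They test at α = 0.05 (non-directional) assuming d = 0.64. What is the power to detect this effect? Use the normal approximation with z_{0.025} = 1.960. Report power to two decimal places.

For two equal groups, power = Φ(d·√(n/2) − z_{α/2}).
d·√(n/2) = 0.64 × √(71/2) = 0.64 × 5.958 = 3.813.
z_β = 3.813 − 1.960 = 1.853.
Power = Φ(1.853) = 0.968.

power ≈ 0.97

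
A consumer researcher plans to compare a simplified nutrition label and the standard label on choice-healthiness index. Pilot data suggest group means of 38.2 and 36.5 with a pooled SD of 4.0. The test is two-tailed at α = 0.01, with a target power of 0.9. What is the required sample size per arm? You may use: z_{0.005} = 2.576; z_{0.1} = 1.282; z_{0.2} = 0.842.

n = 165 per group

Cohen's d = |M₁ − M₂| / SD_pooled = |38.2 − 36.5| / 4.0 = 1.7 / 4.0 = 0.425.
For two independent groups with equal n: n = 2·((z_{α/2} + z_β) / d)².
z_{α/2} + z_β = 2.576 + 1.282 = 3.858.
n = 2 × (3.858 / 0.425)² = 2 × 9.078² = 2 × 82.40 = 164.8.
Round up to the next whole participant.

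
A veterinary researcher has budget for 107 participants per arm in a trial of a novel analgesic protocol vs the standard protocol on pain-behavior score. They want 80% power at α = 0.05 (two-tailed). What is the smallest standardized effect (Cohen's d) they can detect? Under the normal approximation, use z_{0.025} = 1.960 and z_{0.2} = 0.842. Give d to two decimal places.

For two independent groups of n = 107 each: d_min = (z_{α/2} + z_β)·√(2/n).
z-sum = 1.960 + 0.842 = 2.802.
d_min = 2.802 × √(2/107) = 2.802 × 0.1367 = 0.383.

d_min ≈ 0.38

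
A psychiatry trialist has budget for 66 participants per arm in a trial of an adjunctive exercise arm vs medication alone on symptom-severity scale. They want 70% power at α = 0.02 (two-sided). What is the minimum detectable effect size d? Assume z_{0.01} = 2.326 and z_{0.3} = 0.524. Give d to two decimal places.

For two independent groups of n = 66 each: d_min = (z_{α/2} + z_β)·√(2/n).
z-sum = 2.326 + 0.524 = 2.850.
d_min = 2.850 × √(2/66) = 2.850 × 0.1741 = 0.496.

d_min ≈ 0.50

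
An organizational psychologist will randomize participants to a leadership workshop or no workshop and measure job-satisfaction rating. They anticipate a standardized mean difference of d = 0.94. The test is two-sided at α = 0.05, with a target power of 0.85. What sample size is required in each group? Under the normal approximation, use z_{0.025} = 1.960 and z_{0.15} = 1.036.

n = 21 per group

For two independent groups with equal n: n = 2·((z_{α/2} + z_β) / d)².
z_{α/2} + z_β = 1.960 + 1.036 = 2.996.
n = 2 × (2.996 / 0.94)² = 2 × 3.187² = 2 × 10.16 = 20.3.
Round up to the next whole participant.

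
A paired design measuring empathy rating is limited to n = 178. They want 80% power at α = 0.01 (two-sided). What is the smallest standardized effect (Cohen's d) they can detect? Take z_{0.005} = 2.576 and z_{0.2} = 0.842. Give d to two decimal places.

For a single sample (or paired design) of n = 178: d_min = (z_{α/2} + z_β)/√n.
z-sum = 2.576 + 0.842 = 3.418.
d_min = 3.418 / √178 = 3.418 / 13.342 = 0.256.

d_min ≈ 0.26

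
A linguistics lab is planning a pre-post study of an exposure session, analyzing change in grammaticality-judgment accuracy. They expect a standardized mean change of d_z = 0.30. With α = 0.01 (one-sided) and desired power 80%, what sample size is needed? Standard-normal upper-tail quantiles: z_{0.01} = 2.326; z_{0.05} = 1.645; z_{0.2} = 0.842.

n = 112 pairs

For a paired (one-sample on differences) test: n = ((z_{α} + z_β) / d)².
z_{α} + z_β = 2.326 + 0.842 = 3.168.
n = (3.168 / 0.30)² = 10.560² = 111.51.
Round up.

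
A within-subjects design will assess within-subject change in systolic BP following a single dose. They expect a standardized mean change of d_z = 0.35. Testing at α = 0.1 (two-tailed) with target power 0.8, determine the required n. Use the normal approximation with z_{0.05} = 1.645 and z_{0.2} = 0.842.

For a paired (one-sample on differences) test: n = ((z_{α/2} + z_β) / d)².
z_{α/2} + z_β = 1.645 + 0.842 = 2.487.
n = (2.487 / 0.35)² = 7.106² = 50.49.
Round up.

n = 51 pairs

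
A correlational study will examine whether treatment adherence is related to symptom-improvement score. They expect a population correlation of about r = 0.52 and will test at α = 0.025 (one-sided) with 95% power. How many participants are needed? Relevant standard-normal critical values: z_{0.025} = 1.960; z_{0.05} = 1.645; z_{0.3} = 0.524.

Fisher's z: C = ½·ln((1+r)/(1−r)) = ½·ln(3.1667) = 0.5763.
n = ((z_{α} + z_β)/C)² + 3.
(1.960 + 1.645) / 0.5763 = 3.605 / 0.5763 = 6.255.
n = 6.255² + 3 = 39.13 + 3 = 42.1.
Round up.

n = 43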